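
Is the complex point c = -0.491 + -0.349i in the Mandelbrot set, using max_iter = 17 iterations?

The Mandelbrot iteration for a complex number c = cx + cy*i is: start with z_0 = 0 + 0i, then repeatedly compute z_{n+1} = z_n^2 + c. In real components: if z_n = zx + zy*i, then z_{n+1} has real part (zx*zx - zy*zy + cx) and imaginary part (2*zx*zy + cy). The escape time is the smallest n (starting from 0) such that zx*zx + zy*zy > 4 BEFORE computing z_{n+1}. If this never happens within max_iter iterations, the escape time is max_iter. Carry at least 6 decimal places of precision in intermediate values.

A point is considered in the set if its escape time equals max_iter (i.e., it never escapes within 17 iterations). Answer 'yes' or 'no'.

Answer: yes

Derivation:
z_0 = 0 + 0i, c = -0.4910 + -0.3490i
Iter 1: z = -0.4910 + -0.3490i, |z|^2 = 0.3629
Iter 2: z = -0.3717 + -0.0063i, |z|^2 = 0.1382
Iter 3: z = -0.3529 + -0.3443i, |z|^2 = 0.2431
Iter 4: z = -0.4851 + -0.1060i, |z|^2 = 0.2465
Iter 5: z = -0.2670 + -0.2462i, |z|^2 = 0.1319
Iter 6: z = -0.4803 + -0.2176i, |z|^2 = 0.2781
Iter 7: z = -0.3076 + -0.1400i, |z|^2 = 0.1142
Iter 8: z = -0.4160 + -0.2629i, |z|^2 = 0.2421
Iter 9: z = -0.3871 + -0.1303i, |z|^2 = 0.1668
Iter 10: z = -0.3582 + -0.2481i, |z|^2 = 0.1898
Iter 11: z = -0.4243 + -0.1713i, |z|^2 = 0.2094
Iter 12: z = -0.3403 + -0.2037i, |z|^2 = 0.1573
Iter 13: z = -0.4167 + -0.2104i, |z|^2 = 0.2179
Iter 14: z = -0.3616 + -0.1737i, |z|^2 = 0.1610
Iter 15: z = -0.3904 + -0.2234i, |z|^2 = 0.2023
Iter 16: z = -0.3885 + -0.1746i, |z|^2 = 0.1814
Did not escape in 17 iterations → in set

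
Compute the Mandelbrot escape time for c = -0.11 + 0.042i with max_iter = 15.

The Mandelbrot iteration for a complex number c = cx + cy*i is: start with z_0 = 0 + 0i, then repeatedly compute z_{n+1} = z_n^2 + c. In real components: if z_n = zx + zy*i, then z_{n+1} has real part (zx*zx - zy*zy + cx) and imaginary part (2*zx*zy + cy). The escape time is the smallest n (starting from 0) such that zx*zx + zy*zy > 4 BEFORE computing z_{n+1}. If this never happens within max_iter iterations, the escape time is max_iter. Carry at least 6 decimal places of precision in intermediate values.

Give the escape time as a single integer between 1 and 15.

Answer: 15

Derivation:
z_0 = 0 + 0i, c = -0.1100 + 0.0420i
Iter 1: z = -0.1100 + 0.0420i, |z|^2 = 0.0139
Iter 2: z = -0.0997 + 0.0328i, |z|^2 = 0.0110
Iter 3: z = -0.1011 + 0.0355i, |z|^2 = 0.0115
Iter 4: z = -0.1010 + 0.0348i, |z|^2 = 0.0114
Iter 5: z = -0.1010 + 0.0350i, |z|^2 = 0.0114
Iter 6: z = -0.1010 + 0.0349i, |z|^2 = 0.0114
Iter 7: z = -0.1010 + 0.0349i, |z|^2 = 0.0114
Iter 8: z = -0.1010 + 0.0349i, |z|^2 = 0.0114
Iter 9: z = -0.1010 + 0.0349i, |z|^2 = 0.0114
Iter 10: z = -0.1010 + 0.0349i, |z|^2 = 0.0114
Iter 11: z = -0.1010 + 0.0349i, |z|^2 = 0.0114
Iter 12: z = -0.1010 + 0.0349i, |z|^2 = 0.0114
Iter 13: z = -0.1010 + 0.0349i, |z|^2 = 0.0114
Iter 14: z = -0.1010 + 0.0349i, |z|^2 = 0.0114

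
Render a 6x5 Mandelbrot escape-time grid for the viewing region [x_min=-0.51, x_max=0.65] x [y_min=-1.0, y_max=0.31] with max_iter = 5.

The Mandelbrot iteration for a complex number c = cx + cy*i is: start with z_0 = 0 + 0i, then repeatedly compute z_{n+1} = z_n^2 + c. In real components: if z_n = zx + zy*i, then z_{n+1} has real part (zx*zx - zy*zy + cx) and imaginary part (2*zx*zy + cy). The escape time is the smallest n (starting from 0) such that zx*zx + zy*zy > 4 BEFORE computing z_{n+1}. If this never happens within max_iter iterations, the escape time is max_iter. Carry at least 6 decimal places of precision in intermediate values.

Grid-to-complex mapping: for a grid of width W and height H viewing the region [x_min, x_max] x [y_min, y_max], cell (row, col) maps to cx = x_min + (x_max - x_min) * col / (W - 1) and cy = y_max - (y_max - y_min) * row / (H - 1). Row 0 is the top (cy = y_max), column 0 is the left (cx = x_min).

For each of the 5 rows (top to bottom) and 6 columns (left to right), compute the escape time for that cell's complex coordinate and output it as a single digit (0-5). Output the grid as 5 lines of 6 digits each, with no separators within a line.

(row=0, col=0): c = -0.5100 + 0.3100i → escape time 5
(row=0, col=1): c = -0.2780 + 0.3100i → escape time 5
(row=0, col=2): c = -0.0460 + 0.3100i → escape time 5
(row=0, col=3): c = 0.1860 + 0.3100i → escape time 5
(row=0, col=4): c = 0.4180 + 0.3100i → escape time 5
(row=0, col=5): c = 0.6500 + 0.3100i → escape time 3
(row=1, col=0): c = -0.5100 + -0.0175i → escape time 5
(row=1, col=1): c = -0.2780 + -0.0175i → escape time 5
(row=1, col=2): c = -0.0460 + -0.0175i → escape time 5
(row=1, col=3): c = 0.1860 + -0.0175i → escape time 5
(row=1, col=4): c = 0.4180 + -0.0175i → escape time 5
(row=1, col=5): c = 0.6500 + -0.0175i → escape time 4
(row=2, col=0): c = -0.5100 + -0.3450i → escape time 5
(row=2, col=1): c = -0.2780 + -0.3450i → escape time 5
(row=2, col=2): c = -0.0460 + -0.3450i → escape time 5
(row=2, col=3): c = 0.1860 + -0.3450i → escape time 5
(row=2, col=4): c = 0.4180 + -0.3450i → escape time 5
(row=2, col=5): c = 0.6500 + -0.3450i → escape time 3
(row=3, col=0): c = -0.5100 + -0.6725i → escape time 5
(row=3, col=1): c = -0.2780 + -0.6725i → escape time 5
(row=3, col=2): c = -0.0460 + -0.6725i → escape time 5
(row=3, col=3): c = 0.1860 + -0.6725i → escape time 5
(row=3, col=4): c = 0.4180 + -0.6725i → escape time 5
(row=3, col=5): c = 0.6500 + -0.6725i → escape time 3
(row=4, col=0): c = -0.5100 + -1.0000i → escape time 4
(row=4, col=1): c = -0.2780 + -1.0000i → escape time 5
(row=4, col=2): c = -0.0460 + -1.0000i → escape time 5
(row=4, col=3): c = 0.1860 + -1.0000i → escape time 4
(row=4, col=4): c = 0.4180 + -1.0000i → escape time 3
(row=4, col=5): c = 0.6500 + -1.0000i → escape time 2

Answer: 555553
555554
555553
555553
455432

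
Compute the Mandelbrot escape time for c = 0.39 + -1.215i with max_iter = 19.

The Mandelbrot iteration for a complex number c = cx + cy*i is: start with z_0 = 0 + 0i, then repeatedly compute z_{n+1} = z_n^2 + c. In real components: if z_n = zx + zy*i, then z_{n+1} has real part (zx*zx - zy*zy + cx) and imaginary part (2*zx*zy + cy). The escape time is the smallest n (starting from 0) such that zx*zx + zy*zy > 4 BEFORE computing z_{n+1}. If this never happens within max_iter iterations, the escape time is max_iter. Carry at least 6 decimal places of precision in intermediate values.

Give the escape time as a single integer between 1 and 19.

z_0 = 0 + 0i, c = 0.3900 + -1.2150i
Iter 1: z = 0.3900 + -1.2150i, |z|^2 = 1.6283
Iter 2: z = -0.9341 + -2.1627i, |z|^2 = 5.5499
Escaped at iteration 2

Answer: 2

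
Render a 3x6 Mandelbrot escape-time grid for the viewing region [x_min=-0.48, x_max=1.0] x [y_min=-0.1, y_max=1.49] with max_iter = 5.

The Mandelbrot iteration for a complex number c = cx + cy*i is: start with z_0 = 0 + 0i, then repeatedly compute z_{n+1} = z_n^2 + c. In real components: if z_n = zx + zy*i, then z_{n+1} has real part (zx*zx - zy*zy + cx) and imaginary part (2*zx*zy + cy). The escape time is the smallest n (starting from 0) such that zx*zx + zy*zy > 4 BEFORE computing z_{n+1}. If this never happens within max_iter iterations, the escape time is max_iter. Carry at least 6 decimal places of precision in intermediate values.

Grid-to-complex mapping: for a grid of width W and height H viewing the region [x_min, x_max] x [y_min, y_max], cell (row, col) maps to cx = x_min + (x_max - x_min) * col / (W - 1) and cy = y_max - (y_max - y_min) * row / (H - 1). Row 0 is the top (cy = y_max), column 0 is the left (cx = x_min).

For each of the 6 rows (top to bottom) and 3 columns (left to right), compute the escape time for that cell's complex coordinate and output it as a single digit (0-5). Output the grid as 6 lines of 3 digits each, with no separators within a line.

Answer: 222
322
542
552
552
552

Derivation:
(row=0, col=0): c = -0.4800 + 1.4900i → escape time 2
(row=0, col=1): c = 0.2600 + 1.4900i → escape time 2
(row=0, col=2): c = 1.0000 + 1.4900i → escape time 2
(row=1, col=0): c = -0.4800 + 1.1720i → escape time 3
(row=1, col=1): c = 0.2600 + 1.1720i → escape time 2
(row=1, col=2): c = 1.0000 + 1.1720i → escape time 2
(row=2, col=0): c = -0.4800 + 0.8540i → escape time 5
(row=2, col=1): c = 0.2600 + 0.8540i → escape time 4
(row=2, col=2): c = 1.0000 + 0.8540i → escape time 2
(row=3, col=0): c = -0.4800 + 0.5360i → escape time 5
(row=3, col=1): c = 0.2600 + 0.5360i → escape time 5
(row=3, col=2): c = 1.0000 + 0.5360i → escape time 2
(row=4, col=0): c = -0.4800 + 0.2180i → escape time 5
(row=4, col=1): c = 0.2600 + 0.2180i → escape time 5
(row=4, col=2): c = 1.0000 + 0.2180i → escape time 2
(row=5, col=0): c = -0.4800 + -0.1000i → escape time 5
(row=5, col=1): c = 0.2600 + -0.1000i → escape time 5
(row=5, col=2): c = 1.0000 + -0.1000i → escape time 2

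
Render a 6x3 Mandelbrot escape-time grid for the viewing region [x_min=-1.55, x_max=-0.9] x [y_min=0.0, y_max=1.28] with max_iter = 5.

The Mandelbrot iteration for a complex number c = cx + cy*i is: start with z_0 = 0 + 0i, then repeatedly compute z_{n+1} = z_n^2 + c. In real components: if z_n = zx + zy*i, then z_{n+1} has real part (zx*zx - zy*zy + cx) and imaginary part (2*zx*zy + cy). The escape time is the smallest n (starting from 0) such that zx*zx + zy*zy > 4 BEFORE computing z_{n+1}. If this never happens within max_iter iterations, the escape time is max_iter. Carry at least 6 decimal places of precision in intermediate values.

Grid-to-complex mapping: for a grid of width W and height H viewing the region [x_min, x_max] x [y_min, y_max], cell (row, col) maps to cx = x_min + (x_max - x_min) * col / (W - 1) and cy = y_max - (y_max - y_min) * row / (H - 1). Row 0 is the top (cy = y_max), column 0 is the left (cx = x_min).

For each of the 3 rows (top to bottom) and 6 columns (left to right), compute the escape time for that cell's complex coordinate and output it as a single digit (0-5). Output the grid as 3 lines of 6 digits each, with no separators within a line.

(row=0, col=0): c = -1.5500 + 1.2800i → escape time 1
(row=0, col=1): c = -1.4200 + 1.2800i → escape time 2
(row=0, col=2): c = -1.2900 + 1.2800i → escape time 2
(row=0, col=3): c = -1.1600 + 1.2800i → escape time 2
(row=0, col=4): c = -1.0300 + 1.2800i → escape time 2
(row=0, col=5): c = -0.9000 + 1.2800i → escape time 2
(row=1, col=0): c = -1.5500 + 0.6400i → escape time 3
(row=1, col=1): c = -1.4200 + 0.6400i → escape time 3
(row=1, col=2): c = -1.2900 + 0.6400i → escape time 3
(row=1, col=3): c = -1.1600 + 0.6400i → escape time 3
(row=1, col=4): c = -1.0300 + 0.6400i → escape time 4
(row=1, col=5): c = -0.9000 + 0.6400i → escape time 4
(row=2, col=0): c = -1.5500 + 0.0000i → escape time 5
(row=2, col=1): c = -1.4200 + 0.0000i → escape time 5
(row=2, col=2): c = -1.2900 + 0.0000i → escape time 5
(row=2, col=3): c = -1.1600 + 0.0000i → escape time 5
(row=2, col=4): c = -1.0300 + 0.0000i → escape time 5
(row=2, col=5): c = -0.9000 + 0.0000i → escape time 5

Answer: 122222
333344
555555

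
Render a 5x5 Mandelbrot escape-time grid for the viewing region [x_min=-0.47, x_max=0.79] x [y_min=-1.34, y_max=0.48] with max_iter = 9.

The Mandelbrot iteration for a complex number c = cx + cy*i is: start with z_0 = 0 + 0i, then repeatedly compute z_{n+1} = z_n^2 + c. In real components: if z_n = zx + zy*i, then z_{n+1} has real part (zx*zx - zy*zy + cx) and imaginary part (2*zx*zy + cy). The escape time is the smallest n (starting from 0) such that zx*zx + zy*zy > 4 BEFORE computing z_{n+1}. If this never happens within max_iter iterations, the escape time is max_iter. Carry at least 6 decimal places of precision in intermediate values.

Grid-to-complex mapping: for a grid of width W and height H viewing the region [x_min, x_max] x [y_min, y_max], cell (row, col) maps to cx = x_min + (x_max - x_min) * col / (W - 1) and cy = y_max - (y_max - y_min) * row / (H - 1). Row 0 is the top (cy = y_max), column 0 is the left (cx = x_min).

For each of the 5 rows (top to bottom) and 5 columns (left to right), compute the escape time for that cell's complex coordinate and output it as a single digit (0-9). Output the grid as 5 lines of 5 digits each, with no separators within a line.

(row=0, col=0): c = -0.4700 + 0.4800i → escape time 9
(row=0, col=1): c = -0.1550 + 0.4800i → escape time 9
(row=0, col=2): c = 0.1600 + 0.4800i → escape time 9
(row=0, col=3): c = 0.4750 + 0.4800i → escape time 5
(row=0, col=4): c = 0.7900 + 0.4800i → escape time 3
(row=1, col=0): c = -0.4700 + 0.0250i → escape time 9
(row=1, col=1): c = -0.1550 + 0.0250i → escape time 9
(row=1, col=2): c = 0.1600 + 0.0250i → escape time 9
(row=1, col=3): c = 0.4750 + 0.0250i → escape time 5
(row=1, col=4): c = 0.7900 + 0.0250i → escape time 3
(row=2, col=0): c = -0.4700 + -0.4300i → escape time 9
(row=2, col=1): c = -0.1550 + -0.4300i → escape time 9
(row=2, col=2): c = 0.1600 + -0.4300i → escape time 9
(row=2, col=3): c = 0.4750 + -0.4300i → escape time 6
(row=2, col=4): c = 0.7900 + -0.4300i → escape time 3
(row=3, col=0): c = -0.4700 + -0.8850i → escape time 5
(row=3, col=1): c = -0.1550 + -0.8850i → escape time 9
(row=3, col=2): c = 0.1600 + -0.8850i → escape time 5
(row=3, col=3): c = 0.4750 + -0.8850i → escape time 3
(row=3, col=4): c = 0.7900 + -0.8850i → escape time 2
(row=4, col=0): c = -0.4700 + -1.3400i → escape time 2
(row=4, col=1): c = -0.1550 + -1.3400i → escape time 2
(row=4, col=2): c = 0.1600 + -1.3400i → escape time 2
(row=4, col=3): c = 0.4750 + -1.3400i → escape time 2
(row=4, col=4): c = 0.7900 + -1.3400i → escape time 2

Answer: 99953
99953
99963
59532
22222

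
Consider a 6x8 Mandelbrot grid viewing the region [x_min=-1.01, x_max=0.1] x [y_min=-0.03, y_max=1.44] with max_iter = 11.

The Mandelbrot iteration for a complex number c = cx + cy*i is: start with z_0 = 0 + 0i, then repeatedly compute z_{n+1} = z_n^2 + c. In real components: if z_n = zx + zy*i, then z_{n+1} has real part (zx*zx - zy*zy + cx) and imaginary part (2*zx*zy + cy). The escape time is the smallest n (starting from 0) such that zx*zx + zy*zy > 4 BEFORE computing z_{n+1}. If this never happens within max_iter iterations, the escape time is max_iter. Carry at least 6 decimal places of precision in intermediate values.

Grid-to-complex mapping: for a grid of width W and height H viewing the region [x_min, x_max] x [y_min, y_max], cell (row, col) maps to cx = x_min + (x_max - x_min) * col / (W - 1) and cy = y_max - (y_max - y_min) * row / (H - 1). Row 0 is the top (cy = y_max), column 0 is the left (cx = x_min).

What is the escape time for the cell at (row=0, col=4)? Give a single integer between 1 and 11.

Answer: 2

Derivation:
z_0 = 0 + 0i, c = -0.1220 + 1.4400i
Iter 1: z = -0.1220 + 1.4400i, |z|^2 = 2.0885
Iter 2: z = -2.1807 + 1.0886i, |z|^2 = 5.9407
Escaped at iteration 2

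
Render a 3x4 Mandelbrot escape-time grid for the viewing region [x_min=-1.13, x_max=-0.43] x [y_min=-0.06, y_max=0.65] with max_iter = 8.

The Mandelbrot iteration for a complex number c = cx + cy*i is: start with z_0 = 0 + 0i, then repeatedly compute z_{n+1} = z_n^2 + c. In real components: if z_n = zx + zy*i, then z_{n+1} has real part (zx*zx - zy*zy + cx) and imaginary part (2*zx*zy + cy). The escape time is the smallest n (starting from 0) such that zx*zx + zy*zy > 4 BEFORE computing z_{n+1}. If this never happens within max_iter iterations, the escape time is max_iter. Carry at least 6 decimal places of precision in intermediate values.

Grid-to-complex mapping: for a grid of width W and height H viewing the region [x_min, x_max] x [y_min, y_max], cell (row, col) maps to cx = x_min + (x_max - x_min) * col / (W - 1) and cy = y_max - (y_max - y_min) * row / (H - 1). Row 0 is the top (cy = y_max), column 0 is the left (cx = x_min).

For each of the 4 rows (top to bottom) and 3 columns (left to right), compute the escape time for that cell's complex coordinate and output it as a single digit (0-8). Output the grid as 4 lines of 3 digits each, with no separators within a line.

(row=0, col=0): c = -1.1300 + 0.6500i → escape time 3
(row=0, col=1): c = -0.7800 + 0.6500i → escape time 5
(row=0, col=2): c = -0.4300 + 0.6500i → escape time 8
(row=1, col=0): c = -1.1300 + 0.4133i → escape time 6
(row=1, col=1): c = -0.7800 + 0.4133i → escape time 7
(row=1, col=2): c = -0.4300 + 0.4133i → escape time 8
(row=2, col=0): c = -1.1300 + 0.1767i → escape time 8
(row=2, col=1): c = -0.7800 + 0.1767i → escape time 8
(row=2, col=2): c = -0.4300 + 0.1767i → escape time 8
(row=3, col=0): c = -1.1300 + -0.0600i → escape time 8
(row=3, col=1): c = -0.7800 + -0.0600i → escape time 8
(row=3, col=2): c = -0.4300 + -0.0600i → escape time 8

Answer: 358
678
888
888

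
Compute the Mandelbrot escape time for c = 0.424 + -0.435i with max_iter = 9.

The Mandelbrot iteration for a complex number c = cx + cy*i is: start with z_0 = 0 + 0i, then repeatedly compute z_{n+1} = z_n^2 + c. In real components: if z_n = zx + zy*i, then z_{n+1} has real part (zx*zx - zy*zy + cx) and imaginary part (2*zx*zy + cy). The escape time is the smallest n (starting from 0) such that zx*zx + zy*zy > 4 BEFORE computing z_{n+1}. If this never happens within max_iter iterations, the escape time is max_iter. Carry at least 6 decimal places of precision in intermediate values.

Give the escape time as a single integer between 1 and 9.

Answer: 7

Derivation:
z_0 = 0 + 0i, c = 0.4240 + -0.4350i
Iter 1: z = 0.4240 + -0.4350i, |z|^2 = 0.3690
Iter 2: z = 0.4146 + -0.8039i, |z|^2 = 0.8181
Iter 3: z = -0.0504 + -1.1015i, |z|^2 = 1.2158
Iter 4: z = -0.7868 + -0.3240i, |z|^2 = 0.7240
Iter 5: z = 0.9380 + 0.0749i, |z|^2 = 0.8854
Iter 6: z = 1.2982 + -0.2945i, |z|^2 = 1.7722
Iter 7: z = 2.0227 + -1.1997i, |z|^2 = 5.5305
Escaped at iteration 7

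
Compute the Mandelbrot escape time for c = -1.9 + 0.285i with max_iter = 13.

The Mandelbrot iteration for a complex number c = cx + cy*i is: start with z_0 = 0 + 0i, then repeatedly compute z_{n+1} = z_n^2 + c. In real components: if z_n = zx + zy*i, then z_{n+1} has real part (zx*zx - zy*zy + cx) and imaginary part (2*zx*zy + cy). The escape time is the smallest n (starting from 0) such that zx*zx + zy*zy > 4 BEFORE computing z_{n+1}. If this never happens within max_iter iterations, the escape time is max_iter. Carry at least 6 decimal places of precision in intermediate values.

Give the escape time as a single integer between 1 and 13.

Answer: 3

Derivation:
z_0 = 0 + 0i, c = -1.9000 + 0.2850i
Iter 1: z = -1.9000 + 0.2850i, |z|^2 = 3.6912
Iter 2: z = 1.6288 + -0.7980i, |z|^2 = 3.2897
Iter 3: z = 0.1161 + -2.3145i, |z|^2 = 5.3705
Escaped at iteration 3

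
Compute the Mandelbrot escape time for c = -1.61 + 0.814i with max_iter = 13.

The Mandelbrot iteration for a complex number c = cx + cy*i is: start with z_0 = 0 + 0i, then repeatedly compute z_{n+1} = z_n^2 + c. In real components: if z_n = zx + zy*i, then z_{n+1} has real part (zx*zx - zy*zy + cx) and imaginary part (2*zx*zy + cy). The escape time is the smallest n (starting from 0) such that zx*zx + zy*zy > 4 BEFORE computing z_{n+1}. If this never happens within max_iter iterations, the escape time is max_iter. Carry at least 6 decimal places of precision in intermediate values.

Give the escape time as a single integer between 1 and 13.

z_0 = 0 + 0i, c = -1.6100 + 0.8140i
Iter 1: z = -1.6100 + 0.8140i, |z|^2 = 3.2547
Iter 2: z = 0.3195 + -1.8071i, |z|^2 = 3.3676
Iter 3: z = -4.7735 + -0.3407i, |z|^2 = 22.9020
Escaped at iteration 3

Answer: 3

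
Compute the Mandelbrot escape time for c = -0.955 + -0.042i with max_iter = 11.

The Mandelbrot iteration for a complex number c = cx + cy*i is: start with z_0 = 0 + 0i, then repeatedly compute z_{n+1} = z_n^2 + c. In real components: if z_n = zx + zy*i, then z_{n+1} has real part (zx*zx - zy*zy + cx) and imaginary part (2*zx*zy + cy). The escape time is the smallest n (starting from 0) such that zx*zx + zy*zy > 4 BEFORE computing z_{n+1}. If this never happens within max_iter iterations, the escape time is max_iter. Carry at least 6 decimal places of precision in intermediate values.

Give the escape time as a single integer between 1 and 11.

z_0 = 0 + 0i, c = -0.9550 + -0.0420i
Iter 1: z = -0.9550 + -0.0420i, |z|^2 = 0.9138
Iter 2: z = -0.0447 + 0.0382i, |z|^2 = 0.0035
Iter 3: z = -0.9545 + -0.0454i, |z|^2 = 0.9131
Iter 4: z = -0.0461 + 0.0447i, |z|^2 = 0.0041
Iter 5: z = -0.9549 + -0.0461i, |z|^2 = 0.9139
Iter 6: z = -0.0453 + 0.0461i, |z|^2 = 0.0042
Iter 7: z = -0.9551 + -0.0462i, |z|^2 = 0.9143
Iter 8: z = -0.0450 + 0.0462i, |z|^2 = 0.0042
Iter 9: z = -0.9551 + -0.0462i, |z|^2 = 0.9144
Iter 10: z = -0.0449 + 0.0462i, |z|^2 = 0.0041

Answer: 11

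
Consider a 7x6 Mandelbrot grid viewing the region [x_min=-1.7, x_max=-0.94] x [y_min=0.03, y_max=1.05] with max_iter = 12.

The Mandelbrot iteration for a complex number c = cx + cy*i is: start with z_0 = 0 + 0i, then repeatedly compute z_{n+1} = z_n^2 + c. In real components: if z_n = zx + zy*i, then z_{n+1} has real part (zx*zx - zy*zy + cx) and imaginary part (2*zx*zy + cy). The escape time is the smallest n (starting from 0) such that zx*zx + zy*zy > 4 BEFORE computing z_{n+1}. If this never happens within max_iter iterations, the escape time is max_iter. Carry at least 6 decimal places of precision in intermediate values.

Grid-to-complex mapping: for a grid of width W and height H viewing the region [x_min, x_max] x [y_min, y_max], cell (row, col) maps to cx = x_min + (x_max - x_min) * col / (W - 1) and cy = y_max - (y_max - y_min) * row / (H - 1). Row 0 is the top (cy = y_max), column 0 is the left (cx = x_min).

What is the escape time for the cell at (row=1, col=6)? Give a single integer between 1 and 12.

Answer: 3

Derivation:
z_0 = 0 + 0i, c = -0.9400 + 0.8460i
Iter 1: z = -0.9400 + 0.8460i, |z|^2 = 1.5993
Iter 2: z = -0.7721 + -0.7445i, |z|^2 = 1.1504
Iter 3: z = -0.8981 + 1.9956i, |z|^2 = 4.7892
Escaped at iteration 3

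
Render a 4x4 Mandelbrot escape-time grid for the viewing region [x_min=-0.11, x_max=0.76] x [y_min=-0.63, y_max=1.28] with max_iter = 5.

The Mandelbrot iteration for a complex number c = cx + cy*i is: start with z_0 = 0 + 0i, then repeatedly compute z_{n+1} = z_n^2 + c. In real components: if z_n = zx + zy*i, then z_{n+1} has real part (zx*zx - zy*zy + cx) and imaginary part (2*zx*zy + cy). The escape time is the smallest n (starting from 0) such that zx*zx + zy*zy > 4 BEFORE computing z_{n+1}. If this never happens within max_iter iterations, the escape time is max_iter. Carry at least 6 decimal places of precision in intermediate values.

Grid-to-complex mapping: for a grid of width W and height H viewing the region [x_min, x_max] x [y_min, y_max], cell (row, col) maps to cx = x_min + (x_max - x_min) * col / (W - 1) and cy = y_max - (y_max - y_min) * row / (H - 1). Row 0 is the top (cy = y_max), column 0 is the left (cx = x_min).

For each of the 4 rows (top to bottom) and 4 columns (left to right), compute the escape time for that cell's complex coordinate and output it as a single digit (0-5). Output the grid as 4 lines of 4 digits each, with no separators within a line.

Answer: 2222
5543
5553
5553

Derivation:
(row=0, col=0): c = -0.1100 + 1.2800i → escape time 2
(row=0, col=1): c = 0.1800 + 1.2800i → escape time 2
(row=0, col=2): c = 0.4700 + 1.2800i → escape time 2
(row=0, col=3): c = 0.7600 + 1.2800i → escape time 2
(row=1, col=0): c = -0.1100 + 0.6433i → escape time 5
(row=1, col=1): c = 0.1800 + 0.6433i → escape time 5
(row=1, col=2): c = 0.4700 + 0.6433i → escape time 4
(row=1, col=3): c = 0.7600 + 0.6433i → escape time 3
(row=2, col=0): c = -0.1100 + 0.0067i → escape time 5
(row=2, col=1): c = 0.1800 + 0.0067i → escape time 5
(row=2, col=2): c = 0.4700 + 0.0067i → escape time 5
(row=2, col=3): c = 0.7600 + 0.0067i → escape time 3
(row=3, col=0): c = -0.1100 + -0.6300i → escape time 5
(row=3, col=1): c = 0.1800 + -0.6300i → escape time 5
(row=3, col=2): c = 0.4700 + -0.6300i → escape time 5
(row=3, col=3): c = 0.7600 + -0.6300i → escape time 3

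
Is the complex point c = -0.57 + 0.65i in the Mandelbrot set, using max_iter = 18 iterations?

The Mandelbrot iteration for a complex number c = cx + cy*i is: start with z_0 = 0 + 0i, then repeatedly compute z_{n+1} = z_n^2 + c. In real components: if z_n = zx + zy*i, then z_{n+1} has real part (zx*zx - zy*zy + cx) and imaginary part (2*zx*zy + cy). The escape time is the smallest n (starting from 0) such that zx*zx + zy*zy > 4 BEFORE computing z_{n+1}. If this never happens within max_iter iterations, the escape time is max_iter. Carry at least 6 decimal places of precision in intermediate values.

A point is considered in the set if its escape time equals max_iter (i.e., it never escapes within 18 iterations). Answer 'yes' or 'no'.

z_0 = 0 + 0i, c = -0.5700 + 0.6500i
Iter 1: z = -0.5700 + 0.6500i, |z|^2 = 0.7474
Iter 2: z = -0.6676 + -0.0910i, |z|^2 = 0.4540
Iter 3: z = -0.1326 + 0.7715i, |z|^2 = 0.6128
Iter 4: z = -1.1476 + 0.4454i, |z|^2 = 1.5155
Iter 5: z = 0.5487 + -0.3723i, |z|^2 = 0.4397
Iter 6: z = -0.4076 + 0.2414i, |z|^2 = 0.2244
Iter 7: z = -0.4622 + 0.4532i, |z|^2 = 0.4190
Iter 8: z = -0.5618 + 0.2311i, |z|^2 = 0.3690
Iter 9: z = -0.3078 + 0.3903i, |z|^2 = 0.2471
Iter 10: z = -0.6276 + 0.4097i, |z|^2 = 0.5618
Iter 11: z = -0.3440 + 0.1357i, |z|^2 = 0.1367
Iter 12: z = -0.4701 + 0.5567i, |z|^2 = 0.5309
Iter 13: z = -0.6589 + 0.1266i, |z|^2 = 0.4502
Iter 14: z = -0.1519 + 0.4831i, |z|^2 = 0.2565
Iter 15: z = -0.7804 + 0.5032i, |z|^2 = 0.8622
Iter 16: z = -0.2143 + -0.1354i, |z|^2 = 0.0642
Iter 17: z = -0.5424 + 0.7080i, |z|^2 = 0.7955
Did not escape in 18 iterations → in set

Answer: yes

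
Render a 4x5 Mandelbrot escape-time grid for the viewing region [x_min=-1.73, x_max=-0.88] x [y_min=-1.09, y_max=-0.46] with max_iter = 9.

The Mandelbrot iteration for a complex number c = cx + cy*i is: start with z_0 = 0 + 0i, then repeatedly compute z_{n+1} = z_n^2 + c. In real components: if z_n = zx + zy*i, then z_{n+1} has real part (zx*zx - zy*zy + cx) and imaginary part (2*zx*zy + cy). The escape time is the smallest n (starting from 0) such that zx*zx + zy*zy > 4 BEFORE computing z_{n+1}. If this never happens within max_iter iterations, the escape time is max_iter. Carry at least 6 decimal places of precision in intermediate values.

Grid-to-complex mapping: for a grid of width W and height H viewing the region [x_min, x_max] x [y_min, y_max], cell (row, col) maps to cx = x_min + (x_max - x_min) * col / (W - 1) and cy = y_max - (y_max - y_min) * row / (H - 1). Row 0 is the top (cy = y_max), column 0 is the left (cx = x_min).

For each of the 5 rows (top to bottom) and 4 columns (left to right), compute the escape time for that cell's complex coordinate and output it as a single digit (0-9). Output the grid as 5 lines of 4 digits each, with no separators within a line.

(row=0, col=0): c = -1.7300 + -0.4600i → escape time 3
(row=0, col=1): c = -1.4467 + -0.4600i → escape time 3
(row=0, col=2): c = -1.1633 + -0.4600i → escape time 5
(row=0, col=3): c = -0.8800 + -0.4600i → escape time 6
(row=1, col=0): c = -1.7300 + -0.6175i → escape time 3
(row=1, col=1): c = -1.4467 + -0.6175i → escape time 3
(row=1, col=2): c = -1.1633 + -0.6175i → escape time 3
(row=1, col=3): c = -0.8800 + -0.6175i → escape time 5
(row=2, col=0): c = -1.7300 + -0.7750i → escape time 2
(row=2, col=1): c = -1.4467 + -0.7750i → escape time 3
(row=2, col=2): c = -1.1633 + -0.7750i → escape time 3
(row=2, col=3): c = -0.8800 + -0.7750i → escape time 4
(row=3, col=0): c = -1.7300 + -0.9325i → escape time 2
(row=3, col=1): c = -1.4467 + -0.9325i → escape time 3
(row=3, col=2): c = -1.1633 + -0.9325i → escape time 3
(row=3, col=3): c = -0.8800 + -0.9325i → escape time 3
(row=4, col=0): c = -1.7300 + -1.0900i → escape time 1
(row=4, col=1): c = -1.4467 + -1.0900i → escape time 2
(row=4, col=2): c = -1.1633 + -1.0900i → escape time 3
(row=4, col=3): c = -0.8800 + -1.0900i → escape time 3

Answer: 3356
3335
2334
2333
1233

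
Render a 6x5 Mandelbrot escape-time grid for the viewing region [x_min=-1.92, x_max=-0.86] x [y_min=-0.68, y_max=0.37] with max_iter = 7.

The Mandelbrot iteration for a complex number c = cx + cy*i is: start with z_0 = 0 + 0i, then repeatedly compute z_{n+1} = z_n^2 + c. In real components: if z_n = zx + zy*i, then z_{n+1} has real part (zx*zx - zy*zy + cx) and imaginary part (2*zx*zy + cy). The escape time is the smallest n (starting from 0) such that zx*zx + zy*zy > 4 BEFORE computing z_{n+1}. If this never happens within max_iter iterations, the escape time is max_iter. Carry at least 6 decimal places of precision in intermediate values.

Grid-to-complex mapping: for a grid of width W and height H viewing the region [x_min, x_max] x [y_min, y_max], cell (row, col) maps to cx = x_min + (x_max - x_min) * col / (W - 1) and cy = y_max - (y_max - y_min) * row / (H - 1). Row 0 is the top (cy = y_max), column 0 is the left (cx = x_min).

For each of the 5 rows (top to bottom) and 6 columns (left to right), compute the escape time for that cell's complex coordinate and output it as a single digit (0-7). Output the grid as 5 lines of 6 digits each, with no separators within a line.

Answer: 334777
457777
446777
334767
133344

Derivation:
(row=0, col=0): c = -1.9200 + 0.3700i → escape time 3
(row=0, col=1): c = -1.7080 + 0.3700i → escape time 3
(row=0, col=2): c = -1.4960 + 0.3700i → escape time 4
(row=0, col=3): c = -1.2840 + 0.3700i → escape time 7
(row=0, col=4): c = -1.0720 + 0.3700i → escape time 7
(row=0, col=5): c = -0.8600 + 0.3700i → escape time 7
(row=1, col=0): c = -1.9200 + 0.1075i → escape time 4
(row=1, col=1): c = -1.7080 + 0.1075i → escape time 5
(row=1, col=2): c = -1.4960 + 0.1075i → escape time 7
(row=1, col=3): c = -1.2840 + 0.1075i → escape time 7
(row=1, col=4): c = -1.0720 + 0.1075i → escape time 7
(row=1, col=5): c = -0.8600 + 0.1075i → escape time 7
(row=2, col=0): c = -1.9200 + -0.1550i → escape time 4
(row=2, col=1): c = -1.7080 + -0.1550i → escape time 4
(row=2, col=2): c = -1.4960 + -0.1550i → escape time 6
(row=2, col=3): c = -1.2840 + -0.1550i → escape time 7
(row=2, col=4): c = -1.0720 + -0.1550i → escape time 7
(row=2, col=5): c = -0.8600 + -0.1550i → escape time 7
(row=3, col=0): c = -1.9200 + -0.4175i → escape time 3
(row=3, col=1): c = -1.7080 + -0.4175i → escape time 3
(row=3, col=2): c = -1.4960 + -0.4175i → escape time 4
(row=3, col=3): c = -1.2840 + -0.4175i → escape time 7
(row=3, col=4): c = -1.0720 + -0.4175i → escape time 6
(row=3, col=5): c = -0.8600 + -0.4175i → escape time 7
(row=4, col=0): c = -1.9200 + -0.6800i → escape time 1
(row=4, col=1): c = -1.7080 + -0.6800i → escape time 3
(row=4, col=2): c = -1.4960 + -0.6800i → escape time 3
(row=4, col=3): c = -1.2840 + -0.6800i → escape time 3
(row=4, col=4): c = -1.0720 + -0.6800i → escape time 4
(row=4, col=5): c = -0.8600 + -0.6800i → escape time 4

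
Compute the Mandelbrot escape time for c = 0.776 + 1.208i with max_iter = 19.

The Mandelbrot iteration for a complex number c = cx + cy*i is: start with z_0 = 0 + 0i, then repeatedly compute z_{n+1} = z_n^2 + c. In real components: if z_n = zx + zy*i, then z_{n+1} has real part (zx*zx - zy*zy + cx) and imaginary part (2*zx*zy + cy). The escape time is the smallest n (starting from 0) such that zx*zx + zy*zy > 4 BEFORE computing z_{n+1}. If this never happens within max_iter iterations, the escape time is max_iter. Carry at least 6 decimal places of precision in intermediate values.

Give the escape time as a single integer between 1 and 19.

z_0 = 0 + 0i, c = 0.7760 + 1.2080i
Iter 1: z = 0.7760 + 1.2080i, |z|^2 = 2.0614
Iter 2: z = -0.0811 + 3.0828i, |z|^2 = 9.5103
Escaped at iteration 2

Answer: 2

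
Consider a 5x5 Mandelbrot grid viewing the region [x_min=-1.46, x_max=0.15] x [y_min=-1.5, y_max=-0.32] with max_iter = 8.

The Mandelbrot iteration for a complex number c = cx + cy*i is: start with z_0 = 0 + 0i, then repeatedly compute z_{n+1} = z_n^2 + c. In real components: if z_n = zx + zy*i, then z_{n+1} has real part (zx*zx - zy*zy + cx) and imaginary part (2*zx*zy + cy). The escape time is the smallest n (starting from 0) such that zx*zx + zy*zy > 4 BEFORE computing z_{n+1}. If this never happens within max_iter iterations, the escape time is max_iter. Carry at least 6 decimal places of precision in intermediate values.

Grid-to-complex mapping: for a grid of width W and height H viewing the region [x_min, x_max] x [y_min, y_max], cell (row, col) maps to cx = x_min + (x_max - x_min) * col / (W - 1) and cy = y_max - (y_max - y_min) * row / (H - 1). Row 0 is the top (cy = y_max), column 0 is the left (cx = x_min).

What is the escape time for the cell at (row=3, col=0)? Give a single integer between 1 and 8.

z_0 = 0 + 0i, c = -1.4600 + -1.2050i
Iter 1: z = -1.4600 + -1.2050i, |z|^2 = 3.5836
Iter 2: z = -0.7804 + 2.3136i, |z|^2 = 5.9618
Escaped at iteration 2

Answer: 2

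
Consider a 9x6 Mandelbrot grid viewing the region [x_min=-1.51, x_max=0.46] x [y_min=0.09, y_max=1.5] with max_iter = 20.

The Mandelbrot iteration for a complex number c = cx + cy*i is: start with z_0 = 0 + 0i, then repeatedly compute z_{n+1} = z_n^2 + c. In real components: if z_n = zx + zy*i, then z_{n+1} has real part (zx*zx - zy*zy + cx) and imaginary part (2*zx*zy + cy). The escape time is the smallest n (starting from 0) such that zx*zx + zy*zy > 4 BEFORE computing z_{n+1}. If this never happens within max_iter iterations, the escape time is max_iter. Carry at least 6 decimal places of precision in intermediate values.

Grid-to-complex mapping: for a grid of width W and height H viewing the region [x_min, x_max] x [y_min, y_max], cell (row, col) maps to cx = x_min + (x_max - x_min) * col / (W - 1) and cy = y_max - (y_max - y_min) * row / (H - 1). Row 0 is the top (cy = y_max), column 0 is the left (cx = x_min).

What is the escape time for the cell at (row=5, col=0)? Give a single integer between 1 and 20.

Answer: 7

Derivation:
z_0 = 0 + 0i, c = -1.5100 + 0.0900i
Iter 1: z = -1.5100 + 0.0900i, |z|^2 = 2.2882
Iter 2: z = 0.7620 + -0.1818i, |z|^2 = 0.6137
Iter 3: z = -0.9624 + -0.1871i, |z|^2 = 0.9612
Iter 4: z = -0.6188 + 0.4501i, |z|^2 = 0.5854
Iter 5: z = -1.3297 + -0.4670i, |z|^2 = 1.9861
Iter 6: z = 0.0400 + 1.3318i, |z|^2 = 1.7754
Iter 7: z = -3.2822 + 0.1966i, |z|^2 = 10.8113
Escaped at iteration 7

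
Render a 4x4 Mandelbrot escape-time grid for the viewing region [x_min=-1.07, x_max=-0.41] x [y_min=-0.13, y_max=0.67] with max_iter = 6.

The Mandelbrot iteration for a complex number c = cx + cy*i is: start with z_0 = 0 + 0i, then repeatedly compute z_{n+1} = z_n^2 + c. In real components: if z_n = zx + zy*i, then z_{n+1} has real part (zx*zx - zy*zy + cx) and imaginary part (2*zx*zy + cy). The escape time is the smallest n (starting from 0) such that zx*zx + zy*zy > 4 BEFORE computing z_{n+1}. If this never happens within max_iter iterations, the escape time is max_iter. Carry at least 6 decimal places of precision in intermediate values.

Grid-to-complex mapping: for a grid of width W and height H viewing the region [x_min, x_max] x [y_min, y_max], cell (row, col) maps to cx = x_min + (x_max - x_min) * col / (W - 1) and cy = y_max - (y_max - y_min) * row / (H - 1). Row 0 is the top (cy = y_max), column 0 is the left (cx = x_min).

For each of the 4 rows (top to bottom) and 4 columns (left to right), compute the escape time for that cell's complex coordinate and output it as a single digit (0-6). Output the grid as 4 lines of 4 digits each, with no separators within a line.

Answer: 4466
6666
6666
6666

Derivation:
(row=0, col=0): c = -1.0700 + 0.6700i → escape time 4
(row=0, col=1): c = -0.8500 + 0.6700i → escape time 4
(row=0, col=2): c = -0.6300 + 0.6700i → escape time 6
(row=0, col=3): c = -0.4100 + 0.6700i → escape time 6
(row=1, col=0): c = -1.0700 + 0.4033i → escape time 6
(row=1, col=1): c = -0.8500 + 0.4033i → escape time 6
(row=1, col=2): c = -0.6300 + 0.4033i → escape time 6
(row=1, col=3): c = -0.4100 + 0.4033i → escape time 6
(row=2, col=0): c = -1.0700 + 0.1367i → escape time 6
(row=2, col=1): c = -0.8500 + 0.1367i → escape time 6
(row=2, col=2): c = -0.6300 + 0.1367i → escape time 6
(row=2, col=3): c = -0.4100 + 0.1367i → escape time 6
(row=3, col=0): c = -1.0700 + -0.1300i → escape time 6
(row=3, col=1): c = -0.8500 + -0.1300i → escape time 6
(row=3, col=2): c = -0.6300 + -0.1300i → escape time 6
(row=3, col=3): c = -0.4100 + -0.1300i → escape time 6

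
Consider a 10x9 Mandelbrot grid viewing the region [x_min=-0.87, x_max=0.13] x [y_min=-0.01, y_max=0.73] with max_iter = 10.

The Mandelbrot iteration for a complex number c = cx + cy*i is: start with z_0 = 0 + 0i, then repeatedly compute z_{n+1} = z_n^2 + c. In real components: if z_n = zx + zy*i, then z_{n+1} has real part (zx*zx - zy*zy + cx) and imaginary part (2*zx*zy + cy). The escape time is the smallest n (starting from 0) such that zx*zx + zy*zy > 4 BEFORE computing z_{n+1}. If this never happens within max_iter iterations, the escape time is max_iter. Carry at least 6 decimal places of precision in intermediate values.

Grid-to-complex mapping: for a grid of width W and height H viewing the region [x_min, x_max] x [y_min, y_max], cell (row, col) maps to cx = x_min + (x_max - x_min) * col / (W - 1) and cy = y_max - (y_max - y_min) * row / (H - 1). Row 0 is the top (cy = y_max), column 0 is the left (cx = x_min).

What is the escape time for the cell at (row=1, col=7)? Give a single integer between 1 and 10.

z_0 = 0 + 0i, c = -0.0922 + 0.6375i
Iter 1: z = -0.0922 + 0.6375i, |z|^2 = 0.4149
Iter 2: z = -0.4901 + 0.5199i, |z|^2 = 0.5105
Iter 3: z = -0.1223 + 0.1279i, |z|^2 = 0.0313
Iter 4: z = -0.0936 + 0.6062i, |z|^2 = 0.3763
Iter 5: z = -0.4510 + 0.5240i, |z|^2 = 0.4780
Iter 6: z = -0.1634 + 0.1649i, |z|^2 = 0.0539
Iter 7: z = -0.0927 + 0.5836i, |z|^2 = 0.3492
Iter 8: z = -0.4242 + 0.5293i, |z|^2 = 0.4601
Iter 9: z = -0.1924 + 0.1884i, |z|^2 = 0.0725

Answer: 10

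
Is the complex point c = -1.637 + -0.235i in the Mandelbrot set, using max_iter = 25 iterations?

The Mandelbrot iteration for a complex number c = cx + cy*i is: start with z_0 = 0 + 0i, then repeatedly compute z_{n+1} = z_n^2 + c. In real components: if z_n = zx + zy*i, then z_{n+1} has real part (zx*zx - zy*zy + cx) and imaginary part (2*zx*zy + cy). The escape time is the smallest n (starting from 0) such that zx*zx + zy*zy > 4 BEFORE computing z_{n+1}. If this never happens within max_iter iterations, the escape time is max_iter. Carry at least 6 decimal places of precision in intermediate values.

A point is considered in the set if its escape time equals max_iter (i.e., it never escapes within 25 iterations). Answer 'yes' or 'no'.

z_0 = 0 + 0i, c = -1.6370 + -0.2350i
Iter 1: z = -1.6370 + -0.2350i, |z|^2 = 2.7350
Iter 2: z = 0.9875 + 0.5344i, |z|^2 = 1.2608
Iter 3: z = -0.9473 + 0.8205i, |z|^2 = 1.5706
Iter 4: z = -1.4127 + -1.7895i, |z|^2 = 5.1981
Escaped at iteration 4

Answer: no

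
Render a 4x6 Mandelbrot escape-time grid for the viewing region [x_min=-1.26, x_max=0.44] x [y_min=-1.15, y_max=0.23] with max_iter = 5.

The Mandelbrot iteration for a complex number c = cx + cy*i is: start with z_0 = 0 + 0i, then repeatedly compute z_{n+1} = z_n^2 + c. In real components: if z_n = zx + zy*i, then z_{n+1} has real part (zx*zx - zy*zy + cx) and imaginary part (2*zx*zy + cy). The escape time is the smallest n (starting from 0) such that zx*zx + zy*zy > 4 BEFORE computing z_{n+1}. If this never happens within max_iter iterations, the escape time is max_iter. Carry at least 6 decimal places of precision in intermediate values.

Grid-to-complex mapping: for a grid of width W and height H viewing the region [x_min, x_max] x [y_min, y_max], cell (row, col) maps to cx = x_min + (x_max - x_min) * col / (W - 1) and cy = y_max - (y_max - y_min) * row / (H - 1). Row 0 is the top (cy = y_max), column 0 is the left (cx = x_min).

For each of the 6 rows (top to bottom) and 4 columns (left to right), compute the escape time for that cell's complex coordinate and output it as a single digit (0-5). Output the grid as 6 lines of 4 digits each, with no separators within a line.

(row=0, col=0): c = -1.2600 + 0.2300i → escape time 5
(row=0, col=1): c = -0.6933 + 0.2300i → escape time 5
(row=0, col=2): c = -0.1267 + 0.2300i → escape time 5
(row=0, col=3): c = 0.4400 + 0.2300i → escape time 5
(row=1, col=0): c = -1.2600 + -0.0460i → escape time 5
(row=1, col=1): c = -0.6933 + -0.0460i → escape time 5
(row=1, col=2): c = -0.1267 + -0.0460i → escape time 5
(row=1, col=3): c = 0.4400 + -0.0460i → escape time 5
(row=2, col=0): c = -1.2600 + -0.3220i → escape time 5
(row=2, col=1): c = -0.6933 + -0.3220i → escape time 5
(row=2, col=2): c = -0.1267 + -0.3220i → escape time 5
(row=2, col=3): c = 0.4400 + -0.3220i → escape time 5
(row=3, col=0): c = -1.2600 + -0.5980i → escape time 3
(row=3, col=1): c = -0.6933 + -0.5980i → escape time 5
(row=3, col=2): c = -0.1267 + -0.5980i → escape time 5
(row=3, col=3): c = 0.4400 + -0.5980i → escape time 5
(row=4, col=0): c = -1.2600 + -0.8740i → escape time 3
(row=4, col=1): c = -0.6933 + -0.8740i → escape time 4
(row=4, col=2): c = -0.1267 + -0.8740i → escape time 5
(row=4, col=3): c = 0.4400 + -0.8740i → escape time 3
(row=5, col=0): c = -1.2600 + -1.1500i → escape time 2
(row=5, col=1): c = -0.6933 + -1.1500i → escape time 3
(row=5, col=2): c = -0.1267 + -1.1500i → escape time 4
(row=5, col=3): c = 0.4400 + -1.1500i → escape time 2

Answer: 5555
5555
5555
3555
3453
2342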